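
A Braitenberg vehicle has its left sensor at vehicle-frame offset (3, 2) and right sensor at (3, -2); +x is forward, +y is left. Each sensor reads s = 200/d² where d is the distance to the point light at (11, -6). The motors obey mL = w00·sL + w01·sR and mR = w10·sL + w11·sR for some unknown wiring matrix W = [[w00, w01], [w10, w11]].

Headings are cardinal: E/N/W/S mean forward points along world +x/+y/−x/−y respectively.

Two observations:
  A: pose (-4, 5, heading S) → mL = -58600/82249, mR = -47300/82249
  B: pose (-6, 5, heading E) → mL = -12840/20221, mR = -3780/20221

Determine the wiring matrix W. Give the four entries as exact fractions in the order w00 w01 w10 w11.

-1/2 -1/2 -1 1/2

obs A: pose=(-4,5,S) → sL=200/233, sR=200/353, mL=-58600/82249, mR=-47300/82249
obs B: pose=(-6,5,E) → sL=40/73, sR=200/277, mL=-12840/20221, mR=-3780/20221
sensor matrix S = [[200/233, 200/353], [40/73, 200/277]]; det S = 514432000/1663157029
solve [mL_A; mL_B] = S·[w00; w01] and [mR_A; mR_B] = S·[w10; w11]:
  w00 = -1/2, w01 = -1/2, w10 = -1, w11 = 1/2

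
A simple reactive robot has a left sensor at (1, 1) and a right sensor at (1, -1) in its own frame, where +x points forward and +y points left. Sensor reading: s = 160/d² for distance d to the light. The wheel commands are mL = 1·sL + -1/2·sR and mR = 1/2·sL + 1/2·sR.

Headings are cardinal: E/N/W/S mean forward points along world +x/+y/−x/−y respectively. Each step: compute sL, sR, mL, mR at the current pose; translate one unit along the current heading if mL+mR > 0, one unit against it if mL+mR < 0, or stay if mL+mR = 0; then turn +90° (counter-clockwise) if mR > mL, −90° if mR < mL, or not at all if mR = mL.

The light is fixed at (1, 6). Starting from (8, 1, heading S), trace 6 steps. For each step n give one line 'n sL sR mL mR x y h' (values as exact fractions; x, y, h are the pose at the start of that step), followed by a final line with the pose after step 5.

n=0: pose=(8,1,S); sL=8/5, sR=20/9; mL=22/45, mR=86/45; mL+mR=12/5 → advance +1; mR−mL=64/45 → turn +1·90°
n=1: pose=(8,0,E); sL=160/89, sR=160/113; mL=10960/10057, mR=16160/10057; mL+mR=240/89 → advance +1; mR−mL=5200/10057 → turn +1·90°
n=2: pose=(9,0,N); sL=80/37, sR=80/53; mL=2760/1961, mR=3600/1961; mL+mR=120/37 → advance +1; mR−mL=840/1961 → turn +1·90°
n=3: pose=(9,1,W); sL=32/17, sR=32/13; mL=144/221, mR=480/221; mL+mR=48/17 → advance +1; mR−mL=336/221 → turn +1·90°
n=4: pose=(8,1,S); sL=8/5, sR=20/9; mL=22/45, mR=86/45; mL+mR=12/5 → advance +1; mR−mL=64/45 → turn +1·90°
n=5: pose=(8,0,E); sL=160/89, sR=160/113; mL=10960/10057, mR=16160/10057; mL+mR=240/89 → advance +1; mR−mL=5200/10057 → turn +1·90°

0 8/5 20/9 22/45 86/45 8 1 S
1 160/89 160/113 10960/10057 16160/10057 8 0 E
2 80/37 80/53 2760/1961 3600/1961 9 0 N
3 32/17 32/13 144/221 480/221 9 1 W
4 8/5 20/9 22/45 86/45 8 1 S
5 160/89 160/113 10960/10057 16160/10057 8 0 E
final 9 0 N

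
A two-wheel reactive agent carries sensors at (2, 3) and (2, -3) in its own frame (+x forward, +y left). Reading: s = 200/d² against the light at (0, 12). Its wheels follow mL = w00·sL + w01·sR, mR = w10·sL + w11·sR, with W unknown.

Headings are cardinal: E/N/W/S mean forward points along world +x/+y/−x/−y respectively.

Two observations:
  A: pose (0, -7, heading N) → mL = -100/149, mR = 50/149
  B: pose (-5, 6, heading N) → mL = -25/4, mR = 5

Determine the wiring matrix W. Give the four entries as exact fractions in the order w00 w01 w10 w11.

obs A: pose=(0,-7,N) → sL=100/149, sR=100/149, mL=-100/149, mR=50/149
obs B: pose=(-5,6,N) → sL=5/2, sR=10, mL=-25/4, mR=5
sensor matrix S = [[100/149, 100/149], [5/2, 10]]; det S = 750/149
solve [mL_A; mL_B] = S·[w00; w01] and [mR_A; mR_B] = S·[w10; w11]:
  w00 = -1/2, w01 = -1/2, w10 = 0, w11 = 1/2

-1/2 -1/2 0 1/2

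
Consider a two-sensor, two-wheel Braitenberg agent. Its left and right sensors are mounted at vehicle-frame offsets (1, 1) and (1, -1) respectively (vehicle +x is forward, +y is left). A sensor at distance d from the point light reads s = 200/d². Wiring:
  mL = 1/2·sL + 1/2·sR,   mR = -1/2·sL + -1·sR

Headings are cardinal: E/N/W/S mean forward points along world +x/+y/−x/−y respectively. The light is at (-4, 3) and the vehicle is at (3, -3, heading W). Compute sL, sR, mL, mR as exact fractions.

left sensor world pos  = (2, -4); dL² = 85
right sensor world pos = (2, -2); dR² = 61
sL = 200/85 = 40/17
sR = 200/61 = 200/61
mL = 1/2·sL + 1/2·sR = 2920/1037
mR = -1/2·sL + -1·sR = -4620/1037

40/17 200/61 2920/1037 -4620/1037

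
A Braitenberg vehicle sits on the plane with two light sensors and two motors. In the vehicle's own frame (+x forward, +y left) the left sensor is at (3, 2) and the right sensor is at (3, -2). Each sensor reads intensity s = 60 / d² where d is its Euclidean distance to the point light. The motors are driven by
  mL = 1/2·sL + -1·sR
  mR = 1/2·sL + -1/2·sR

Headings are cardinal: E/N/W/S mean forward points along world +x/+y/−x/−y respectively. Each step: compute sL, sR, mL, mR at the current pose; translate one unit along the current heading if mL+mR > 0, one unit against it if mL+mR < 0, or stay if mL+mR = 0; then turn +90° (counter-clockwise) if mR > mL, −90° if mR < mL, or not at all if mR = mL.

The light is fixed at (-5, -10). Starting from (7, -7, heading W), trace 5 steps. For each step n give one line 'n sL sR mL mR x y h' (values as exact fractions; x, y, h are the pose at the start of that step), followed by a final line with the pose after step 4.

0 30/41 30/53 -435/2173 180/2173 7 -7 W
1 4/15 60/121 -658/1815 -208/1815 8 -7 S
2 15/73 3/13 -243/1898 -12/949 8 -6 E
3 60/149 12/49 -318/7301 576/7301 7 -6 N
4 2/3 6/13 -5/39 4/39 7 -5 W
final 8 -5 S

n=0: pose=(7,-7,W); sL=30/41, sR=30/53; mL=-435/2173, mR=180/2173; mL+mR=-255/2173 → advance -1; mR−mL=15/53 → turn +1·90°
n=1: pose=(8,-7,S); sL=4/15, sR=60/121; mL=-658/1815, mR=-208/1815; mL+mR=-866/1815 → advance -1; mR−mL=30/121 → turn +1·90°
n=2: pose=(8,-6,E); sL=15/73, sR=3/13; mL=-243/1898, mR=-12/949; mL+mR=-267/1898 → advance -1; mR−mL=3/26 → turn +1·90°
n=3: pose=(7,-6,N); sL=60/149, sR=12/49; mL=-318/7301, mR=576/7301; mL+mR=258/7301 → advance +1; mR−mL=6/49 → turn +1·90°
n=4: pose=(7,-5,W); sL=2/3, sR=6/13; mL=-5/39, mR=4/39; mL+mR=-1/39 → advance -1; mR−mL=3/13 → turn +1·90°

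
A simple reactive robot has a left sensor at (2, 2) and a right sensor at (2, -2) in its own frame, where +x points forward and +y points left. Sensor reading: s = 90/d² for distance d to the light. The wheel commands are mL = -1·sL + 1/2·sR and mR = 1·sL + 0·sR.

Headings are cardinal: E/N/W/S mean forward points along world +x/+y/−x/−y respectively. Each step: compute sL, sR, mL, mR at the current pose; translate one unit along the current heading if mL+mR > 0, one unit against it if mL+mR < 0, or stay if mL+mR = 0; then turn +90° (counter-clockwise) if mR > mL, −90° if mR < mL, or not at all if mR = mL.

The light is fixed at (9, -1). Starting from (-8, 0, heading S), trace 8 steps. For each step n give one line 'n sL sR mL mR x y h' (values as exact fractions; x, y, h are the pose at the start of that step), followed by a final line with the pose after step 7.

n=0: pose=(-8,0,S); sL=45/113, sR=45/181; mL=-11205/40906, mR=45/113; mL+mR=45/362 → advance +1; mR−mL=27495/40906 → turn +1·90°
n=1: pose=(-8,-1,E); sL=90/229, sR=90/229; mL=-45/229, mR=90/229; mL+mR=45/229 → advance +1; mR−mL=135/229 → turn +1·90°
n=2: pose=(-7,-1,N); sL=45/164, sR=9/20; mL=-81/1640, mR=45/164; mL+mR=9/40 → advance +1; mR−mL=531/1640 → turn +1·90°
n=3: pose=(-7,0,W); sL=18/65, sR=10/37; mL=-341/2405, mR=18/65; mL+mR=5/37 → advance +1; mR−mL=1007/2405 → turn +1·90°
n=4: pose=(-8,0,S); sL=45/113, sR=45/181; mL=-11205/40906, mR=45/113; mL+mR=45/362 → advance +1; mR−mL=27495/40906 → turn +1·90°
n=5: pose=(-8,-1,E); sL=90/229, sR=90/229; mL=-45/229, mR=90/229; mL+mR=45/229 → advance +1; mR−mL=135/229 → turn +1·90°
n=6: pose=(-7,-1,N); sL=45/164, sR=9/20; mL=-81/1640, mR=45/164; mL+mR=9/40 → advance +1; mR−mL=531/1640 → turn +1·90°
n=7: pose=(-7,0,W); sL=18/65, sR=10/37; mL=-341/2405, mR=18/65; mL+mR=5/37 → advance +1; mR−mL=1007/2405 → turn +1·90°

0 45/113 45/181 -11205/40906 45/113 -8 0 S
1 90/229 90/229 -45/229 90/229 -8 -1 E
2 45/164 9/20 -81/1640 45/164 -7 -1 N
3 18/65 10/37 -341/2405 18/65 -7 0 W
4 45/113 45/181 -11205/40906 45/113 -8 0 S
5 90/229 90/229 -45/229 90/229 -8 -1 E
6 45/164 9/20 -81/1640 45/164 -7 -1 N
7 18/65 10/37 -341/2405 18/65 -7 0 W
final -8 0 S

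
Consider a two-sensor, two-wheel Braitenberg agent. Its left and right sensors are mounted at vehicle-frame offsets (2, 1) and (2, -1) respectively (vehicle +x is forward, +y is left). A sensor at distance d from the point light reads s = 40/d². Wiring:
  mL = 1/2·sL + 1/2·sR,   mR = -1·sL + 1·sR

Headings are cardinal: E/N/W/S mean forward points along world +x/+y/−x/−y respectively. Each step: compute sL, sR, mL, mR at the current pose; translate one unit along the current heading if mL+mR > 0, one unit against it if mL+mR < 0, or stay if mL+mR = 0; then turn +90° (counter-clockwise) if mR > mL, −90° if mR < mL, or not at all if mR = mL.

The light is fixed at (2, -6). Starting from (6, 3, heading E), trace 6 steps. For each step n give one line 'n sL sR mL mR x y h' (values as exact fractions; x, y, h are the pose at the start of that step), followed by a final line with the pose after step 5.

0 5/17 2/5 59/170 9/85 6 3 E
1 8/17 8/13 120/221 32/221 7 3 S
2 20/29 4/9 148/261 -64/261 7 2 W
3 40/109 8/25 936/2725 -128/2725 6 2 N
4 5/17 2/5 59/170 9/85 6 3 E
5 8/17 8/13 120/221 32/221 7 3 S
final 7 2 W

n=0: pose=(6,3,E); sL=5/17, sR=2/5; mL=59/170, mR=9/85; mL+mR=77/170 → advance +1; mR−mL=-41/170 → turn -1·90°
n=1: pose=(7,3,S); sL=8/17, sR=8/13; mL=120/221, mR=32/221; mL+mR=152/221 → advance +1; mR−mL=-88/221 → turn -1·90°
n=2: pose=(7,2,W); sL=20/29, sR=4/9; mL=148/261, mR=-64/261; mL+mR=28/87 → advance +1; mR−mL=-212/261 → turn -1·90°
n=3: pose=(6,2,N); sL=40/109, sR=8/25; mL=936/2725, mR=-128/2725; mL+mR=808/2725 → advance +1; mR−mL=-1064/2725 → turn -1·90°
n=4: pose=(6,3,E); sL=5/17, sR=2/5; mL=59/170, mR=9/85; mL+mR=77/170 → advance +1; mR−mL=-41/170 → turn -1·90°
n=5: pose=(7,3,S); sL=8/17, sR=8/13; mL=120/221, mR=32/221; mL+mR=152/221 → advance +1; mR−mL=-88/221 → turn -1·90°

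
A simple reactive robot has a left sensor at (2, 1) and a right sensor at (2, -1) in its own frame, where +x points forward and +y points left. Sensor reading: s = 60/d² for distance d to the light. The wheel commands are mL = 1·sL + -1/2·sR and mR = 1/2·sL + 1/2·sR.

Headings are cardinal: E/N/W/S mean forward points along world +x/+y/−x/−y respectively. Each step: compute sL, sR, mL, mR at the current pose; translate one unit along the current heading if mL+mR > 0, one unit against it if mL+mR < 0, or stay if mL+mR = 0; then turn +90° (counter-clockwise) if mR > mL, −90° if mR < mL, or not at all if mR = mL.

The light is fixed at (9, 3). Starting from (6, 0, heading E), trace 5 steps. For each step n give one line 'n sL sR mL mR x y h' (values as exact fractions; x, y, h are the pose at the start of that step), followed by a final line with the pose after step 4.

0 12 60/17 174/17 132/17 6 0 E
1 30/13 30/17 315/221 450/221 7 0 S
2 20/3 12/5 82/15 68/15 7 -1 E
3 5/3 3/2 11/12 19/12 8 -1 S
4 60/17 60/37 1710/629 1620/629 8 -2 E
final 9 -2 S

n=0: pose=(6,0,E); sL=12, sR=60/17; mL=174/17, mR=132/17; mL+mR=18 → advance +1; mR−mL=-42/17 → turn -1·90°
n=1: pose=(7,0,S); sL=30/13, sR=30/17; mL=315/221, mR=450/221; mL+mR=45/13 → advance +1; mR−mL=135/221 → turn +1·90°
n=2: pose=(7,-1,E); sL=20/3, sR=12/5; mL=82/15, mR=68/15; mL+mR=10 → advance +1; mR−mL=-14/15 → turn -1·90°
n=3: pose=(8,-1,S); sL=5/3, sR=3/2; mL=11/12, mR=19/12; mL+mR=5/2 → advance +1; mR−mL=2/3 → turn +1·90°
n=4: pose=(8,-2,E); sL=60/17, sR=60/37; mL=1710/629, mR=1620/629; mL+mR=90/17 → advance +1; mR−mL=-90/629 → turn -1·90°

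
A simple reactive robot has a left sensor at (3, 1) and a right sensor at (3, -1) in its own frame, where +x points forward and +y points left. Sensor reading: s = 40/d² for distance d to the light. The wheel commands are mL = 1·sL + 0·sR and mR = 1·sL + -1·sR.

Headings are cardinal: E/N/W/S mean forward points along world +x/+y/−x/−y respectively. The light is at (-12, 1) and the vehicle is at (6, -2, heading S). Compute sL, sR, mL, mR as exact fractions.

left sensor world pos  = (7, -5); dL² = 397
right sensor world pos = (5, -5); dR² = 325
sL = 40/397 = 40/397
sR = 40/325 = 8/65
mL = 1·sL + 0·sR = 40/397
mR = 1·sL + -1·sR = -576/25805

40/397 8/65 40/397 -576/25805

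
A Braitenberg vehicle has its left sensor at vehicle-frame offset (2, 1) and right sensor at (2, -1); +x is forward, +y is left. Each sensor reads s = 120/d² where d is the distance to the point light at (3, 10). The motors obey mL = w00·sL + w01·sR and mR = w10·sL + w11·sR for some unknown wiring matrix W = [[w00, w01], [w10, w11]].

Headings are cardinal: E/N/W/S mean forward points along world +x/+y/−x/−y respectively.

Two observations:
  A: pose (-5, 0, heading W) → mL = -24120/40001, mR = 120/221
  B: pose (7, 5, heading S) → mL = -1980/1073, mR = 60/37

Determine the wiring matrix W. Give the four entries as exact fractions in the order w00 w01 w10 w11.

obs A: pose=(-5,0,W) → sL=120/221, sR=120/181, mL=-24120/40001, mR=120/221
obs B: pose=(7,5,S) → sL=60/37, sR=60/29, mL=-1980/1073, mR=60/37
sensor matrix S = [[120/221, 120/181], [60/37, 60/29]]; det S = 2073600/42921073
solve [mL_A; mL_B] = S·[w00; w01] and [mR_A; mR_B] = S·[w10; w11]:
  w00 = -1/2, w01 = -1/2, w10 = 1, w11 = 0

-1/2 -1/2 1 0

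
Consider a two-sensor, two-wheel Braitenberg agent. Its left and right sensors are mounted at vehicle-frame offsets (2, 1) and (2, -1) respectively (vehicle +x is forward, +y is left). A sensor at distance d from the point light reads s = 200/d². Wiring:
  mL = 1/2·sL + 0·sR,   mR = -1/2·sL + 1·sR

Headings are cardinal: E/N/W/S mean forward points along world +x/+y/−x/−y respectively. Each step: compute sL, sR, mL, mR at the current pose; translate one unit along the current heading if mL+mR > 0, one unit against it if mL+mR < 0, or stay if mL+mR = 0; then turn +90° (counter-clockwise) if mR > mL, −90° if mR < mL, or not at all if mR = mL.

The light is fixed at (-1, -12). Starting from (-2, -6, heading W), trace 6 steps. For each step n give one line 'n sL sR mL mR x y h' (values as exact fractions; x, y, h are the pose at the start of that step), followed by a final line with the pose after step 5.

0 100/17 100/29 50/17 250/493 -2 -6 W
1 200/73 40/13 100/73 1620/949 -3 -6 N
2 50/13 5/2 25/13 15/26 -3 -5 W
3 200/97 40/17 100/97 2180/1649 -4 -5 N
4 100/37 100/53 50/37 1050/1961 -4 -4 W
5 8/5 200/109 4/5 564/545 -5 -4 N
final -5 -3 W

n=0: pose=(-2,-6,W); sL=100/17, sR=100/29; mL=50/17, mR=250/493; mL+mR=100/29 → advance +1; mR−mL=-1200/493 → turn -1·90°
n=1: pose=(-3,-6,N); sL=200/73, sR=40/13; mL=100/73, mR=1620/949; mL+mR=40/13 → advance +1; mR−mL=320/949 → turn +1·90°
n=2: pose=(-3,-5,W); sL=50/13, sR=5/2; mL=25/13, mR=15/26; mL+mR=5/2 → advance +1; mR−mL=-35/26 → turn -1·90°
n=3: pose=(-4,-5,N); sL=200/97, sR=40/17; mL=100/97, mR=2180/1649; mL+mR=40/17 → advance +1; mR−mL=480/1649 → turn +1·90°
n=4: pose=(-4,-4,W); sL=100/37, sR=100/53; mL=50/37, mR=1050/1961; mL+mR=100/53 → advance +1; mR−mL=-1600/1961 → turn -1·90°
n=5: pose=(-5,-4,N); sL=8/5, sR=200/109; mL=4/5, mR=564/545; mL+mR=200/109 → advance +1; mR−mL=128/545 → turn +1·90°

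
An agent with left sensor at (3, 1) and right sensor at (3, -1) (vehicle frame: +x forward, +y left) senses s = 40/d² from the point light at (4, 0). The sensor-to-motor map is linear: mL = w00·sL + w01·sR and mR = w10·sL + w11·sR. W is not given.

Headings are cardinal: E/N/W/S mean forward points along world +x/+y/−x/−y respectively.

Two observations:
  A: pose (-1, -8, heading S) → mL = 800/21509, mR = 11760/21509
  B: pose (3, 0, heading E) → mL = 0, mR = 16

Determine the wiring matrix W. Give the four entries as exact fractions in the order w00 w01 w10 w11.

obs A: pose=(-1,-8,S) → sL=40/137, sR=40/157, mL=800/21509, mR=11760/21509
obs B: pose=(3,0,E) → sL=8, sR=8, mL=0, mR=16
sensor matrix S = [[40/137, 40/157], [8, 8]]; det S = 6400/21509
solve [mL_A; mL_B] = S·[w00; w01] and [mR_A; mR_B] = S·[w10; w11]:
  w00 = 1, w01 = -1, w10 = 1, w11 = 1

1 -1 1 1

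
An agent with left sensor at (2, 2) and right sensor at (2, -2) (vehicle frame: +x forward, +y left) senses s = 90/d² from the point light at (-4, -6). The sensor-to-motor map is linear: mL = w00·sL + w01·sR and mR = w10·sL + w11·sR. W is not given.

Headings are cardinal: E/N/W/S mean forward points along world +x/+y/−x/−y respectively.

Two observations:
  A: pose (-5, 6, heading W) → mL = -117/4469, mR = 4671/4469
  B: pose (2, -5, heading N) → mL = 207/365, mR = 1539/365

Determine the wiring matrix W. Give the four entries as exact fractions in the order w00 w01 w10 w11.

obs A: pose=(-5,6,W) → sL=90/109, sR=18/41, mL=-117/4469, mR=4671/4469
obs B: pose=(2,-5,N) → sL=18/5, sR=90/73, mL=207/365, mR=1539/365
sensor matrix S = [[90/109, 18/41], [18/5, 90/73]]; det S = -917568/1631185
solve [mL_A; mL_B] = S·[w00; w01] and [mR_A; mR_B] = S·[w10; w11]:
  w00 = 1/2, w01 = -1, w10 = 1, w11 = 1/2

1/2 -1 1 1/2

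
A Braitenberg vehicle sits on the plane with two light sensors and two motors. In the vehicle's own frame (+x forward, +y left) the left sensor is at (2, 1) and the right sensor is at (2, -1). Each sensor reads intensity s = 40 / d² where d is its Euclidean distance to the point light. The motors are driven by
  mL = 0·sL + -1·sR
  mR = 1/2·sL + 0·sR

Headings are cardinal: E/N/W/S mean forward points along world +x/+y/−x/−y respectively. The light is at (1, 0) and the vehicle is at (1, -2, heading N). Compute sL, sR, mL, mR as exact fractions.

40 40 -40 20

left sensor world pos  = (0, 0); dL² = 1
right sensor world pos = (2, 0); dR² = 1
sL = 40/1 = 40
sR = 40/1 = 40
mL = 0·sL + -1·sR = -40
mR = 1/2·sL + 0·sR = 20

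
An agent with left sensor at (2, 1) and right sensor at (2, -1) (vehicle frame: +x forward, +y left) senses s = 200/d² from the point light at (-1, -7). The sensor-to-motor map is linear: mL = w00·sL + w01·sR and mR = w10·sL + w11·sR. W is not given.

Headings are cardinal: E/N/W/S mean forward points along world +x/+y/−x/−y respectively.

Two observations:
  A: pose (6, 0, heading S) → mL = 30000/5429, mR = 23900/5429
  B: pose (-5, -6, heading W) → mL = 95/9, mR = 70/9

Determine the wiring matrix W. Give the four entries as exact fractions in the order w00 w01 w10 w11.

obs A: pose=(6,0,S) → sL=200/89, sR=200/61, mL=30000/5429, mR=23900/5429
obs B: pose=(-5,-6,W) → sL=50/9, sR=5, mL=95/9, mR=70/9
sensor matrix S = [[200/89, 200/61], [50/9, 5]]; det S = -341000/48861
solve [mL_A; mL_B] = S·[w00; w01] and [mR_A; mR_B] = S·[w10; w11]:
  w00 = 1, w01 = 1, w10 = 1/2, w11 = 1

1 1 1/2 1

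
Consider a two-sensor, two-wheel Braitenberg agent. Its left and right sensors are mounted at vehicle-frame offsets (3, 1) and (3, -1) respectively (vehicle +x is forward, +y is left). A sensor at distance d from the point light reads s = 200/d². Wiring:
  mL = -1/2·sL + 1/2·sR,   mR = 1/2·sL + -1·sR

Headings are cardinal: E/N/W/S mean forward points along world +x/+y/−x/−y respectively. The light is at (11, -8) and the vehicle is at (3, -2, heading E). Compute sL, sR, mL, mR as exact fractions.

left sensor world pos  = (6, -1); dL² = 74
right sensor world pos = (6, -3); dR² = 50
sL = 200/74 = 100/37
sR = 200/50 = 4
mL = -1/2·sL + 1/2·sR = 24/37
mR = 1/2·sL + -1·sR = -98/37

100/37 4 24/37 -98/37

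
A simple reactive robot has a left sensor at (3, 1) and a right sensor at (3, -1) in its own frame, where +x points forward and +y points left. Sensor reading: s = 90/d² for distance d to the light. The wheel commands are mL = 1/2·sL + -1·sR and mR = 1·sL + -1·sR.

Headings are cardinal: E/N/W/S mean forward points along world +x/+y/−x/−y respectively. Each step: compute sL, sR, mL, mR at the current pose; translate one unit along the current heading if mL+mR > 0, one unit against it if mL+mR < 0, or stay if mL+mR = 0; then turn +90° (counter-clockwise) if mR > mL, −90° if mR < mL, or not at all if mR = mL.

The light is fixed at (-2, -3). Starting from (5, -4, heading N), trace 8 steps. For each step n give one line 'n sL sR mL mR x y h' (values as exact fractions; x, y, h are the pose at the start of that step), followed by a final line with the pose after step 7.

0 9/4 45/34 -27/136 63/68 5 -4 N
1 90/17 90/17 -45/17 0 5 -3 W
2 1 45/29 -61/58 -16/29 6 -3 S
3 18/25 90/121 -1161/3025 -72/3025 6 -2 E
4 45/26 9/8 -27/104 63/104 5 -2 N
5 90/17 18/5 -81/85 144/85 5 -1 W
6 9/5 45/13 -333/130 -108/65 4 -1 S
7 90/97 18/17 -981/1649 -216/1649 4 0 E
final 3 0 N

n=0: pose=(5,-4,N); sL=9/4, sR=45/34; mL=-27/136, mR=63/68; mL+mR=99/136 → advance +1; mR−mL=9/8 → turn +1·90°
n=1: pose=(5,-3,W); sL=90/17, sR=90/17; mL=-45/17, mR=0; mL+mR=-45/17 → advance -1; mR−mL=45/17 → turn +1·90°
n=2: pose=(6,-3,S); sL=1, sR=45/29; mL=-61/58, mR=-16/29; mL+mR=-93/58 → advance -1; mR−mL=1/2 → turn +1·90°
n=3: pose=(6,-2,E); sL=18/25, sR=90/121; mL=-1161/3025, mR=-72/3025; mL+mR=-1233/3025 → advance -1; mR−mL=9/25 → turn +1·90°
n=4: pose=(5,-2,N); sL=45/26, sR=9/8; mL=-27/104, mR=63/104; mL+mR=9/26 → advance +1; mR−mL=45/52 → turn +1·90°
n=5: pose=(5,-1,W); sL=90/17, sR=18/5; mL=-81/85, mR=144/85; mL+mR=63/85 → advance +1; mR−mL=45/17 → turn +1·90°
n=6: pose=(4,-1,S); sL=9/5, sR=45/13; mL=-333/130, mR=-108/65; mL+mR=-549/130 → advance -1; mR−mL=9/10 → turn +1·90°
n=7: pose=(4,0,E); sL=90/97, sR=18/17; mL=-981/1649, mR=-216/1649; mL+mR=-1197/1649 → advance -1; mR−mL=45/97 → turn +1·90°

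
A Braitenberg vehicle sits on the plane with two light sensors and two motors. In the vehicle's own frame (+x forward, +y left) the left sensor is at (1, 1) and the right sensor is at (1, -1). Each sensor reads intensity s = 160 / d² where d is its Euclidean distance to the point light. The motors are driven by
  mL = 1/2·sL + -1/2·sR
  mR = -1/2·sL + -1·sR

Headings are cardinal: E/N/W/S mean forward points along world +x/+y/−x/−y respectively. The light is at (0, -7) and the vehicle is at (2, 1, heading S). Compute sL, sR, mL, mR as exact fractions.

80/29 16/5 -32/145 -664/145

left sensor world pos  = (3, 0); dL² = 58
right sensor world pos = (1, 0); dR² = 50
sL = 160/58 = 80/29
sR = 160/50 = 16/5
mL = 1/2·sL + -1/2·sR = -32/145
mR = -1/2·sL + -1·sR = -664/145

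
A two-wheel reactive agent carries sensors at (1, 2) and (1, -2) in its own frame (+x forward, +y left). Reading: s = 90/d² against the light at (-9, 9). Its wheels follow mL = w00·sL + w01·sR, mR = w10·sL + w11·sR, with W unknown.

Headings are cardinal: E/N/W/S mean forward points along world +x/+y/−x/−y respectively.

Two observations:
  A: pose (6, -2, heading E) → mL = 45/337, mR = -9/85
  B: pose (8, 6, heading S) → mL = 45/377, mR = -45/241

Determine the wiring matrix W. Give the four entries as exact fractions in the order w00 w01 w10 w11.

obs A: pose=(6,-2,E) → sL=90/337, sR=18/85, mL=45/337, mR=-9/85
obs B: pose=(8,6,S) → sL=90/377, sR=90/241, mL=45/377, mR=-45/241
sensor matrix S = [[90/337, 18/85], [90/377, 90/241]]; det S = 25598592/520519753
solve [mL_A; mL_B] = S·[w00; w01] and [mR_A; mR_B] = S·[w10; w11]:
  w00 = 1/2, w01 = 0, w10 = 0, w11 = -1/2

1/2 0 0 -1/2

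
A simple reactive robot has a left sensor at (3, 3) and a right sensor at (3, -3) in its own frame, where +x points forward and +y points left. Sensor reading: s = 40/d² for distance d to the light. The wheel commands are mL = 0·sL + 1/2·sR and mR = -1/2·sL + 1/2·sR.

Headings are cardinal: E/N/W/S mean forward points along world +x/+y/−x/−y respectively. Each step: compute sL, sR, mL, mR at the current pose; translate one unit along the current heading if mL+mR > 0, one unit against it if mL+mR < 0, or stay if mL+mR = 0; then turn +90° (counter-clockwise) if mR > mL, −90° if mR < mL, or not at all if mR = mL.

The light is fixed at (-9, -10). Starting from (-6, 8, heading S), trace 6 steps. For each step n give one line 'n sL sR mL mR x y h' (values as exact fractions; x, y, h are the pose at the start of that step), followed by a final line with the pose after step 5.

n=0: pose=(-6,8,S); sL=40/261, sR=8/45; mL=4/45, mR=16/1305; mL+mR=44/435 → advance +1; mR−mL=-20/261 → turn -1·90°
n=1: pose=(-6,7,W); sL=10/49, sR=1/10; mL=1/20, mR=-51/980; mL+mR=-1/490 → advance -1; mR−mL=-5/49 → turn -1·90°
n=2: pose=(-5,7,N); sL=40/401, sR=40/449; mL=20/449, mR=-960/180049; mL+mR=7060/180049 → advance +1; mR−mL=-20/401 → turn -1·90°
n=3: pose=(-5,8,E); sL=4/49, sR=20/137; mL=10/137, mR=216/6713; mL+mR=706/6713 → advance +1; mR−mL=-2/49 → turn -1·90°
n=4: pose=(-4,8,S); sL=40/289, sR=40/229; mL=20/229, mR=1200/66181; mL+mR=6980/66181 → advance +1; mR−mL=-20/289 → turn -1·90°
n=5: pose=(-4,7,W); sL=1/5, sR=10/101; mL=5/101, mR=-51/1010; mL+mR=-1/1010 → advance -1; mR−mL=-1/10 → turn -1·90°

0 40/261 8/45 4/45 16/1305 -6 8 S
1 10/49 1/10 1/20 -51/980 -6 7 W
2 40/401 40/449 20/449 -960/180049 -5 7 N
3 4/49 20/137 10/137 216/6713 -5 8 E
4 40/289 40/229 20/229 1200/66181 -4 8 S
5 1/5 10/101 5/101 -51/1010 -4 7 W
final -3 7 N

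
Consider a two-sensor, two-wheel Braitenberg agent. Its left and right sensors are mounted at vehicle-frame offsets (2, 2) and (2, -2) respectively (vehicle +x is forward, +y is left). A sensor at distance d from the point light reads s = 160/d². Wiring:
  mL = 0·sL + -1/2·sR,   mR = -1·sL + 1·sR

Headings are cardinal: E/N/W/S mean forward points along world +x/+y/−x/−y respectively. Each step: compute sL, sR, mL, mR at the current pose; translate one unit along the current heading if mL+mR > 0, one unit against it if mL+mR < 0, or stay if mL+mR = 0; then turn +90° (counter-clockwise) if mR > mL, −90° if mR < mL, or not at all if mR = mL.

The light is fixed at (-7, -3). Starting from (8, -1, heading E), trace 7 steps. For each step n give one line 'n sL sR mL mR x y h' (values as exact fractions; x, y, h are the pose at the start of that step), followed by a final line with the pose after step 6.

n=0: pose=(8,-1,E); sL=32/61, sR=160/289; mL=-80/289, mR=512/17629; mL+mR=-4368/17629 → advance -1; mR−mL=5392/17629 → turn +1·90°
n=1: pose=(7,-1,N); sL=1, sR=10/17; mL=-5/17, mR=-7/17; mL+mR=-12/17 → advance -1; mR−mL=-2/17 → turn -1·90°
n=2: pose=(7,-2,E); sL=32/53, sR=160/257; mL=-80/257, mR=256/13621; mL+mR=-3984/13621 → advance -1; mR−mL=4496/13621 → turn +1·90°
n=3: pose=(6,-2,N); sL=16/13, sR=80/117; mL=-40/117, mR=-64/117; mL+mR=-8/9 → advance -1; mR−mL=-8/39 → turn -1·90°
n=4: pose=(6,-3,E); sL=160/229, sR=160/229; mL=-80/229, mR=0; mL+mR=-80/229 → advance -1; mR−mL=80/229 → turn +1·90°
n=5: pose=(5,-3,N); sL=20/13, sR=4/5; mL=-2/5, mR=-48/65; mL+mR=-74/65 → advance -1; mR−mL=-22/65 → turn -1·90°
n=6: pose=(5,-4,E); sL=160/197, sR=32/41; mL=-16/41, mR=-256/8077; mL+mR=-3408/8077 → advance -1; mR−mL=2896/8077 → turn +1·90°

0 32/61 160/289 -80/289 512/17629 8 -1 E
1 1 10/17 -5/17 -7/17 7 -1 N
2 32/53 160/257 -80/257 256/13621 7 -2 E
3 16/13 80/117 -40/117 -64/117 6 -2 N
4 160/229 160/229 -80/229 0 6 -3 E
5 20/13 4/5 -2/5 -48/65 5 -3 N
6 160/197 32/41 -16/41 -256/8077 5 -4 E
final 4 -4 N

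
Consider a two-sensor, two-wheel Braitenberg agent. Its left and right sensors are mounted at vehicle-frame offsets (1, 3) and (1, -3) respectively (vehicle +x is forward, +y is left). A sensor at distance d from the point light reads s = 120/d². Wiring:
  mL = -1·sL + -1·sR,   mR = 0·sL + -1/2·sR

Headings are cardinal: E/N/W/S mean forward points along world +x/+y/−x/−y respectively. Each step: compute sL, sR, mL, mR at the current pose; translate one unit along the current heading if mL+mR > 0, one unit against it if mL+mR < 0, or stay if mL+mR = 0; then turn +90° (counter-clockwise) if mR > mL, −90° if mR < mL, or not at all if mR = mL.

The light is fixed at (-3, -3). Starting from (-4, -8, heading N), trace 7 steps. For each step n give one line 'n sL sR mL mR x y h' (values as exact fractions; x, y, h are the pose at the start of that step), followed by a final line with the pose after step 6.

n=0: pose=(-4,-8,N); sL=15/4, sR=6; mL=-39/4, mR=-3; mL+mR=-51/4 → advance -1; mR−mL=27/4 → turn +1·90°
n=1: pose=(-4,-9,W); sL=24/17, sR=120/13; mL=-2352/221, mR=-60/13; mL+mR=-3372/221 → advance -1; mR−mL=1332/221 → turn +1·90°
n=2: pose=(-3,-9,S); sL=60/29, sR=60/29; mL=-120/29, mR=-30/29; mL+mR=-150/29 → advance -1; mR−mL=90/29 → turn +1·90°
n=3: pose=(-3,-8,E); sL=24, sR=24/13; mL=-336/13, mR=-12/13; mL+mR=-348/13 → advance -1; mR−mL=324/13 → turn +1·90°
n=4: pose=(-4,-8,N); sL=15/4, sR=6; mL=-39/4, mR=-3; mL+mR=-51/4 → advance -1; mR−mL=27/4 → turn +1·90°
n=5: pose=(-4,-9,W); sL=24/17, sR=120/13; mL=-2352/221, mR=-60/13; mL+mR=-3372/221 → advance -1; mR−mL=1332/221 → turn +1·90°
n=6: pose=(-3,-9,S); sL=60/29, sR=60/29; mL=-120/29, mR=-30/29; mL+mR=-150/29 → advance -1; mR−mL=90/29 → turn +1·90°

0 15/4 6 -39/4 -3 -4 -8 N
1 24/17 120/13 -2352/221 -60/13 -4 -9 W
2 60/29 60/29 -120/29 -30/29 -3 -9 S
3 24 24/13 -336/13 -12/13 -3 -8 E
4 15/4 6 -39/4 -3 -4 -8 N
5 24/17 120/13 -2352/221 -60/13 -4 -9 W
6 60/29 60/29 -120/29 -30/29 -3 -9 S
final -3 -8 E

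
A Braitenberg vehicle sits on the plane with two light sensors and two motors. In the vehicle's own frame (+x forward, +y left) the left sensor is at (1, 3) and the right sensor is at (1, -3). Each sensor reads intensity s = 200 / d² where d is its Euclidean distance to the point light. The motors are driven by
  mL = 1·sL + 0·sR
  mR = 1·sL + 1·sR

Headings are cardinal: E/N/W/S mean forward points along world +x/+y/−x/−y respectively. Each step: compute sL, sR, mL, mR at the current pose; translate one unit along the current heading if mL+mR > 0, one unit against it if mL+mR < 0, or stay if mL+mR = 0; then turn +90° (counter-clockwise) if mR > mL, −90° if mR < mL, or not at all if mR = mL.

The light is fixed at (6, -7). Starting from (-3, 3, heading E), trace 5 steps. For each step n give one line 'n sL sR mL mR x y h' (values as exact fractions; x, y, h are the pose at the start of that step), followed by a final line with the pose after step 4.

0 200/233 200/113 200/233 69200/26329 -3 3 E
1 100/121 100/73 100/121 19400/8833 -2 3 N
2 40/29 200/277 40/29 16880/8033 -2 4 W
3 25/17 50/61 25/17 2375/1037 -3 4 S
4 200/233 200/113 200/233 69200/26329 -3 3 E
final -2 3 N

n=0: pose=(-3,3,E); sL=200/233, sR=200/113; mL=200/233, mR=69200/26329; mL+mR=91800/26329 → advance +1; mR−mL=200/113 → turn +1·90°
n=1: pose=(-2,3,N); sL=100/121, sR=100/73; mL=100/121, mR=19400/8833; mL+mR=26700/8833 → advance +1; mR−mL=100/73 → turn +1·90°
n=2: pose=(-2,4,W); sL=40/29, sR=200/277; mL=40/29, mR=16880/8033; mL+mR=27960/8033 → advance +1; mR−mL=200/277 → turn +1·90°
n=3: pose=(-3,4,S); sL=25/17, sR=50/61; mL=25/17, mR=2375/1037; mL+mR=3900/1037 → advance +1; mR−mL=50/61 → turn +1·90°
n=4: pose=(-3,3,E); sL=200/233, sR=200/113; mL=200/233, mR=69200/26329; mL+mR=91800/26329 → advance +1; mR−mL=200/113 → turn +1·90°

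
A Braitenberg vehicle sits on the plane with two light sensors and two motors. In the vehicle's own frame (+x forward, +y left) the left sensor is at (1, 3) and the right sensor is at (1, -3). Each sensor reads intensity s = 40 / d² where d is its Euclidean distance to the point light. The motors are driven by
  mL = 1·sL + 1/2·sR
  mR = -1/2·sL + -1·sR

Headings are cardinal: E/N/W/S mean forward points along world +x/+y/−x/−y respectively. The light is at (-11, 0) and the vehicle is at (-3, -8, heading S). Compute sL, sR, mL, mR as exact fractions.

left sensor world pos  = (0, -9); dL² = 202
right sensor world pos = (-6, -9); dR² = 106
sL = 40/202 = 20/101
sR = 40/106 = 20/53
mL = 1·sL + 1/2·sR = 2070/5353
mR = -1/2·sL + -1·sR = -2550/5353

20/101 20/53 2070/5353 -2550/5353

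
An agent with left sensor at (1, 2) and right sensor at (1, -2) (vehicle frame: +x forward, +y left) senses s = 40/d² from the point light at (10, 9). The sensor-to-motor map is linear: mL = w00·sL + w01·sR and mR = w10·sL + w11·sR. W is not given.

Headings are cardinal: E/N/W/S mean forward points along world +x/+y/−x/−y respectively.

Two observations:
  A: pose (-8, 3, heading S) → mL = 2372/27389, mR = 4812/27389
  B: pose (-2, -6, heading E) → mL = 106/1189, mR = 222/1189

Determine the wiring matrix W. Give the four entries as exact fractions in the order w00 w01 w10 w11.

obs A: pose=(-8,3,S) → sL=8/61, sR=40/449, mL=2372/27389, mR=4812/27389
obs B: pose=(-2,-6,E) → sL=4/29, sR=4/41, mL=106/1189, mR=222/1189
sensor matrix S = [[8/61, 40/449], [4/29, 4/41]]; det S = 16512/32565521
solve [mL_A; mL_B] = S·[w00; w01] and [mR_A; mR_B] = S·[w10; w11]:
  w00 = 1, w01 = -1/2, w10 = 1, w11 = 1/2

1 -1/2 1 1/2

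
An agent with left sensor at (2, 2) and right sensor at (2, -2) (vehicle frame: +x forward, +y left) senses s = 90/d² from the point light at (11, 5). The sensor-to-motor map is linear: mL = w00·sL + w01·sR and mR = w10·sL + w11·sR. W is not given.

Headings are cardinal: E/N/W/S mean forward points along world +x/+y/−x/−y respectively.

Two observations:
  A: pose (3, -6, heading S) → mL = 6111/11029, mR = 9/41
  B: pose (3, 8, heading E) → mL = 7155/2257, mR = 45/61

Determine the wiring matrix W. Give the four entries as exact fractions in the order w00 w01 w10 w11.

1/2 1 1/2 0

obs A: pose=(3,-6,S) → sL=18/41, sR=90/269, mL=6111/11029, mR=9/41
obs B: pose=(3,8,E) → sL=90/61, sR=90/37, mL=7155/2257, mR=45/61
sensor matrix S = [[18/41, 90/269], [90/61, 90/37]]; det S = 14294880/24892453
solve [mL_A; mL_B] = S·[w00; w01] and [mR_A; mR_B] = S·[w10; w11]:
  w00 = 1/2, w01 = 1, w10 = 1/2, w11 = 0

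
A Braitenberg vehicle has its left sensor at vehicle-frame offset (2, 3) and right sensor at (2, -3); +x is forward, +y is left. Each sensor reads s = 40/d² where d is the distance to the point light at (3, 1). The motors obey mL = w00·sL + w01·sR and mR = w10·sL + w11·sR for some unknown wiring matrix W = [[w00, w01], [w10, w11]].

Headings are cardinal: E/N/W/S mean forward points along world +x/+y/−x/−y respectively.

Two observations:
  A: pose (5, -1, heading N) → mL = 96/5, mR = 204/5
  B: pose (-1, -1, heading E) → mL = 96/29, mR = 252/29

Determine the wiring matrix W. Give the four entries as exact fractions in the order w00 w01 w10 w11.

1/2 -1/2 1 1/2

obs A: pose=(5,-1,N) → sL=40, sR=8/5, mL=96/5, mR=204/5
obs B: pose=(-1,-1,E) → sL=8, sR=40/29, mL=96/29, mR=252/29
sensor matrix S = [[40, 8/5], [8, 40/29]]; det S = 6144/145
solve [mL_A; mL_B] = S·[w00; w01] and [mR_A; mR_B] = S·[w10; w11]:
  w00 = 1/2, w01 = -1/2, w10 = 1, w11 = 1/2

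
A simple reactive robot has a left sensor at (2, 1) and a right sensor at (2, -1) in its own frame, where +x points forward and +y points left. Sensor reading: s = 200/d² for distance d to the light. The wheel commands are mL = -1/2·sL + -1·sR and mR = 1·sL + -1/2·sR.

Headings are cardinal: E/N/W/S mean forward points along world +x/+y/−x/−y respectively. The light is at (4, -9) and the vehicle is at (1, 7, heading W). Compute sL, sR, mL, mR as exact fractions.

left sensor world pos  = (-1, 6); dL² = 250
right sensor world pos = (-1, 8); dR² = 314
sL = 200/250 = 4/5
sR = 200/314 = 100/157
mL = -1/2·sL + -1·sR = -814/785
mR = 1·sL + -1/2·sR = 378/785

4/5 100/157 -814/785 378/785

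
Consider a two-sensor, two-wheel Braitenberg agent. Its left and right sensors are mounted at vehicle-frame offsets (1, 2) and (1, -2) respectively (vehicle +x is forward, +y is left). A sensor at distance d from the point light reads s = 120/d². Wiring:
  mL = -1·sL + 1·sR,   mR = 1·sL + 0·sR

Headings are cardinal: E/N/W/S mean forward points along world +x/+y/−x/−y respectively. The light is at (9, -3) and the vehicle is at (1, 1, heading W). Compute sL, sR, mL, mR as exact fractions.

24/17 40/39 -256/663 24/17

left sensor world pos  = (0, -1); dL² = 85
right sensor world pos = (0, 3); dR² = 117
sL = 120/85 = 24/17
sR = 120/117 = 40/39
mL = -1·sL + 1·sR = -256/663
mR = 1·sL + 0·sR = 24/17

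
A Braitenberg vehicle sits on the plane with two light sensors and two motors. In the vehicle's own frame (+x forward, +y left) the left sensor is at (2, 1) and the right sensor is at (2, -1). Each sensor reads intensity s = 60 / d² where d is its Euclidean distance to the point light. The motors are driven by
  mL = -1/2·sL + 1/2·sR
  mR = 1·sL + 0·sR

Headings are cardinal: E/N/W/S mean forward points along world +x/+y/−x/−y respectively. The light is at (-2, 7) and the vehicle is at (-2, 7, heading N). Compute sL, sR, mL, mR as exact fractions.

12 12 0 12

left sensor world pos  = (-3, 9); dL² = 5
right sensor world pos = (-1, 9); dR² = 5
sL = 60/5 = 12
sR = 60/5 = 12
mL = -1/2·sL + 1/2·sR = 0
mR = 1·sL + 0·sR = 12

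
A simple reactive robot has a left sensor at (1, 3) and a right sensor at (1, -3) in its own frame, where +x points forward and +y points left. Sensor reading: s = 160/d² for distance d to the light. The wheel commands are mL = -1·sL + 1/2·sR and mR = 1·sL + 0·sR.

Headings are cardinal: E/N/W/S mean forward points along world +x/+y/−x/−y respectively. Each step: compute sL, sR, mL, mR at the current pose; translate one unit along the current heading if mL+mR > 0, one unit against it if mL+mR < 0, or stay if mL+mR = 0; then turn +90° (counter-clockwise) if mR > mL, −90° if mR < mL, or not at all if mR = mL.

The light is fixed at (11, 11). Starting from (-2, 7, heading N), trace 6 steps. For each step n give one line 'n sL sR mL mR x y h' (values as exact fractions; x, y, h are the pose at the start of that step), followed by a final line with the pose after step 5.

0 32/53 160/109 752/5777 32/53 -2 7 N
1 20/29 40/49 -400/1421 20/29 -2 8 W
2 160/137 32/61 -7568/8357 160/137 -3 8 S
3 16/17 80/109 -1064/1853 16/17 -3 7 E
4 32/53 160/109 752/5777 32/53 -2 7 N
5 20/29 40/49 -400/1421 20/29 -2 8 W
final -3 8 S

n=0: pose=(-2,7,N); sL=32/53, sR=160/109; mL=752/5777, mR=32/53; mL+mR=80/109 → advance +1; mR−mL=2736/5777 → turn +1·90°
n=1: pose=(-2,8,W); sL=20/29, sR=40/49; mL=-400/1421, mR=20/29; mL+mR=20/49 → advance +1; mR−mL=1380/1421 → turn +1·90°
n=2: pose=(-3,8,S); sL=160/137, sR=32/61; mL=-7568/8357, mR=160/137; mL+mR=16/61 → advance +1; mR−mL=17328/8357 → turn +1·90°
n=3: pose=(-3,7,E); sL=16/17, sR=80/109; mL=-1064/1853, mR=16/17; mL+mR=40/109 → advance +1; mR−mL=2808/1853 → turn +1·90°
n=4: pose=(-2,7,N); sL=32/53, sR=160/109; mL=752/5777, mR=32/53; mL+mR=80/109 → advance +1; mR−mL=2736/5777 → turn +1·90°
n=5: pose=(-2,8,W); sL=20/29, sR=40/49; mL=-400/1421, mR=20/29; mL+mR=20/49 → advance +1; mR−mL=1380/1421 → turn +1·90°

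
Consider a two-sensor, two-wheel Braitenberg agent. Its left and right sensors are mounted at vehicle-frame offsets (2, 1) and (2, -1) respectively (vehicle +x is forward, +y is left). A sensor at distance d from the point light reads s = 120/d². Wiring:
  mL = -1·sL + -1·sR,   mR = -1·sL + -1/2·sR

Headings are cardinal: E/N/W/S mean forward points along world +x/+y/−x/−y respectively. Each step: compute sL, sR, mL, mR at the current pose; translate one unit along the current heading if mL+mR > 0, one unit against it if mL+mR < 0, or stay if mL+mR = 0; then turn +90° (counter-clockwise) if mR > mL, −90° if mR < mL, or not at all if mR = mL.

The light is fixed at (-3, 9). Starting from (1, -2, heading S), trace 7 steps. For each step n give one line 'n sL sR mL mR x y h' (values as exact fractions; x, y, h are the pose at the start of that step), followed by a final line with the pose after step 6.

n=0: pose=(1,-2,S); sL=60/97, sR=60/89; mL=-11160/8633, mR=-8250/8633; mL+mR=-19410/8633 → advance -1; mR−mL=30/89 → turn +1·90°
n=1: pose=(1,-1,E); sL=40/39, sR=120/157; mL=-10960/6123, mR=-8620/6123; mL+mR=-19580/6123 → advance -1; mR−mL=60/157 → turn +1·90°
n=2: pose=(0,-1,N); sL=30/17, sR=3/2; mL=-111/34, mR=-171/68; mL+mR=-393/68 → advance -1; mR−mL=3/4 → turn +1·90°
n=3: pose=(0,-2,W); sL=24/29, sR=120/101; mL=-5904/2929, mR=-4164/2929; mL+mR=-10068/2929 → advance -1; mR−mL=60/101 → turn +1·90°
n=4: pose=(1,-2,S); sL=60/97, sR=60/89; mL=-11160/8633, mR=-8250/8633; mL+mR=-19410/8633 → advance -1; mR−mL=30/89 → turn +1·90°
n=5: pose=(1,-1,E); sL=40/39, sR=120/157; mL=-10960/6123, mR=-8620/6123; mL+mR=-19580/6123 → advance -1; mR−mL=60/157 → turn +1·90°
n=6: pose=(0,-1,N); sL=30/17, sR=3/2; mL=-111/34, mR=-171/68; mL+mR=-393/68 → advance -1; mR−mL=3/4 → turn +1·90°

0 60/97 60/89 -11160/8633 -8250/8633 1 -2 S
1 40/39 120/157 -10960/6123 -8620/6123 1 -1 E
2 30/17 3/2 -111/34 -171/68 0 -1 N
3 24/29 120/101 -5904/2929 -4164/2929 0 -2 W
4 60/97 60/89 -11160/8633 -8250/8633 1 -2 S
5 40/39 120/157 -10960/6123 -8620/6123 1 -1 E
6 30/17 3/2 -111/34 -171/68 0 -1 N
final 0 -2 W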